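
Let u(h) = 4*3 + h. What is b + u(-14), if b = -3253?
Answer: -3255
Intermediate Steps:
u(h) = 12 + h
b + u(-14) = -3253 + (12 - 14) = -3253 - 2 = -3255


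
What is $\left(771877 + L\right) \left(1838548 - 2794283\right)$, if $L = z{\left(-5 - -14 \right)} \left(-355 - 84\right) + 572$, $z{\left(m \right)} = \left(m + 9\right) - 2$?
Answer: $-731543462375$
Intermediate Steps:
$z{\left(m \right)} = 7 + m$ ($z{\left(m \right)} = \left(9 + m\right) - 2 = 7 + m$)
$L = -6452$ ($L = \left(7 - -9\right) \left(-355 - 84\right) + 572 = \left(7 + \left(-5 + 14\right)\right) \left(-439\right) + 572 = \left(7 + 9\right) \left(-439\right) + 572 = 16 \left(-439\right) + 572 = -7024 + 572 = -6452$)
$\left(771877 + L\right) \left(1838548 - 2794283\right) = \left(771877 - 6452\right) \left(1838548 - 2794283\right) = 765425 \left(-955735\right) = -731543462375$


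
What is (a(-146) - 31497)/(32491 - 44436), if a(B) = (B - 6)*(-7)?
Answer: 30433/11945 ≈ 2.5478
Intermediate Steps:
a(B) = 42 - 7*B (a(B) = (-6 + B)*(-7) = 42 - 7*B)
(a(-146) - 31497)/(32491 - 44436) = ((42 - 7*(-146)) - 31497)/(32491 - 44436) = ((42 + 1022) - 31497)/(-11945) = (1064 - 31497)*(-1/11945) = -30433*(-1/11945) = 30433/11945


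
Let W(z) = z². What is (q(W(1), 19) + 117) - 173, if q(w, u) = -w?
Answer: -57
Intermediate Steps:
(q(W(1), 19) + 117) - 173 = (-1*1² + 117) - 173 = (-1*1 + 117) - 173 = (-1 + 117) - 173 = 116 - 173 = -57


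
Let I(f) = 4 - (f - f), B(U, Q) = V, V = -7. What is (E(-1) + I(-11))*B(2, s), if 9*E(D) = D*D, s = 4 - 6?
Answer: -259/9 ≈ -28.778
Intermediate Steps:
s = -2
B(U, Q) = -7
I(f) = 4 (I(f) = 4 - 1*0 = 4 + 0 = 4)
E(D) = D²/9 (E(D) = (D*D)/9 = D²/9)
(E(-1) + I(-11))*B(2, s) = ((⅑)*(-1)² + 4)*(-7) = ((⅑)*1 + 4)*(-7) = (⅑ + 4)*(-7) = (37/9)*(-7) = -259/9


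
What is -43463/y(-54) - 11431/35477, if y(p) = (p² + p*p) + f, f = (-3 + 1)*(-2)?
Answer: -1608648167/207043772 ≈ -7.7696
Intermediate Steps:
f = 4 (f = -2*(-2) = 4)
y(p) = 4 + 2*p² (y(p) = (p² + p*p) + 4 = (p² + p²) + 4 = 2*p² + 4 = 4 + 2*p²)
-43463/y(-54) - 11431/35477 = -43463/(4 + 2*(-54)²) - 11431/35477 = -43463/(4 + 2*2916) - 11431*1/35477 = -43463/(4 + 5832) - 11431/35477 = -43463/5836 - 11431/35477 = -1608648167/207043772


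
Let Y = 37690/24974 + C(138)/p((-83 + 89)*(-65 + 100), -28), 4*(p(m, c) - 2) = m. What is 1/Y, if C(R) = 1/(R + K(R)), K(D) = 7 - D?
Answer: 9527581/14403709 ≈ 0.66147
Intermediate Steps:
p(m, c) = 2 + m/4
C(R) = ⅐ (C(R) = 1/(R + (7 - R)) = 1/7 = ⅐)
Y = 14403709/9527581 (Y = 37690/24974 + 1/(7*(2 + ((-83 + 89)*(-65 + 100))/4)) = 37690*(1/24974) + 1/(7*(2 + (6*35)/4)) = 18845/12487 + 1/(7*(2 + (¼)*210)) = 18845/12487 + 1/(7*(2 + 105/2)) = 18845/12487 + 1/(7*(109/2)) = 18845/12487 + (⅐)*(2/109) = 18845/12487 + 2/763 = 14403709/9527581 ≈ 1.5118)
1/Y = 1/(14403709/9527581) = 9527581/14403709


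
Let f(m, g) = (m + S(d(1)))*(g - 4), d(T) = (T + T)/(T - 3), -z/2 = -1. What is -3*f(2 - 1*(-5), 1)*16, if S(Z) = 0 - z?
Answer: 720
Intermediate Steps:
z = 2 (z = -2*(-1) = 2)
d(T) = 2*T/(-3 + T) (d(T) = (2*T)/(-3 + T) = 2*T/(-3 + T))
S(Z) = -2 (S(Z) = 0 - 1*2 = 0 - 2 = -2)
f(m, g) = (-4 + g)*(-2 + m) (f(m, g) = (m - 2)*(g - 4) = (-2 + m)*(-4 + g) = (-4 + g)*(-2 + m))
-3*f(2 - 1*(-5), 1)*16 = -3*(8 - 4*(2 - 1*(-5)) - 2*1 + 1*(2 - 1*(-5)))*16 = -3*(8 - 4*(2 + 5) - 2 + 1*(2 + 5))*16 = -3*(8 - 4*7 - 2 + 1*7)*16 = -3*(8 - 28 - 2 + 7)*16 = -(-45)*16 = -3*(-240) = 720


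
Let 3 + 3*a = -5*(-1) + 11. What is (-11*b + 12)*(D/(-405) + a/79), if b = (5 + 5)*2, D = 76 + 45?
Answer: 1623232/31995 ≈ 50.734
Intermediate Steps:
a = 13/3 (a = -1 + (-5*(-1) + 11)/3 = -1 + (5 + 11)/3 = -1 + (⅓)*16 = -1 + 16/3 = 13/3 ≈ 4.3333)
D = 121
b = 20 (b = 10*2 = 20)
(-11*b + 12)*(D/(-405) + a/79) = (-11*20 + 12)*(121/(-405) + (13/3)/79) = (-220 + 12)*(121*(-1/405) + (13/3)*(1/79)) = -208*(-121/405 + 13/237) = -208*(-7804/31995) = 1623232/31995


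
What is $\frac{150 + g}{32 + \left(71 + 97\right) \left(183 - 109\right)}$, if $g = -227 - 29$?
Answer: $- \frac{53}{6232} \approx -0.0085045$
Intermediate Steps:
$g = -256$
$\frac{150 + g}{32 + \left(71 + 97\right) \left(183 - 109\right)} = \frac{150 - 256}{32 + \left(71 + 97\right) \left(183 - 109\right)} = - \frac{106}{32 + 168 \cdot 74} = - \frac{106}{32 + 12432} = - \frac{106}{12464} = \left(-106\right) \frac{1}{12464} = - \frac{53}{6232}$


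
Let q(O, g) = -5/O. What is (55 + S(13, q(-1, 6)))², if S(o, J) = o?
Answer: 4624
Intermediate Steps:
(55 + S(13, q(-1, 6)))² = (55 + 13)² = 68² = 4624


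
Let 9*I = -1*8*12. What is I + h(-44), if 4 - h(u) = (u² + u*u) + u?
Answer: -11504/3 ≈ -3834.7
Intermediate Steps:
I = -32/3 (I = (-1*8*12)/9 = (-8*12)/9 = (⅑)*(-96) = -32/3 ≈ -10.667)
h(u) = 4 - u - 2*u² (h(u) = 4 - ((u² + u*u) + u) = 4 - ((u² + u²) + u) = 4 - (2*u² + u) = 4 - (u + 2*u²) = 4 + (-u - 2*u²) = 4 - u - 2*u²)
I + h(-44) = -32/3 + (4 - 1*(-44) - 2*(-44)²) = -32/3 + (4 + 44 - 2*1936) = -32/3 + (4 + 44 - 3872) = -32/3 - 3824 = -11504/3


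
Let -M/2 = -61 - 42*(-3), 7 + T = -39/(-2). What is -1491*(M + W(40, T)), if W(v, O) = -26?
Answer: 232596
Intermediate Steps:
T = 25/2 (T = -7 - 39/(-2) = -7 - 39*(-1/2) = -7 + 39/2 = 25/2 ≈ 12.500)
M = -130 (M = -2*(-61 - 42*(-3)) = -2*(-61 - 1*(-126)) = -2*(-61 + 126) = -2*65 = -130)
-1491*(M + W(40, T)) = -1491*(-130 - 26) = -1491*(-156) = 232596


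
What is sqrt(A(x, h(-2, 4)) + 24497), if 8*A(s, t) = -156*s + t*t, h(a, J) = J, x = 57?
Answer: 5*sqrt(3742)/2 ≈ 152.93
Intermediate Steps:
A(s, t) = -39*s/2 + t**2/8 (A(s, t) = (-156*s + t*t)/8 = (-156*s + t**2)/8 = (t**2 - 156*s)/8 = -39*s/2 + t**2/8)
sqrt(A(x, h(-2, 4)) + 24497) = sqrt((-39/2*57 + (1/8)*4**2) + 24497) = sqrt((-2223/2 + (1/8)*16) + 24497) = sqrt((-2223/2 + 2) + 24497) = sqrt(-2219/2 + 24497) = sqrt(46775/2) = 5*sqrt(3742)/2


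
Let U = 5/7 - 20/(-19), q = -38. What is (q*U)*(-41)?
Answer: 19270/7 ≈ 2752.9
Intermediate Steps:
U = 235/133 (U = 5*(⅐) - 20*(-1/19) = 5/7 + 20/19 = 235/133 ≈ 1.7669)
(q*U)*(-41) = -38*235/133*(-41) = -470/7*(-41) = 19270/7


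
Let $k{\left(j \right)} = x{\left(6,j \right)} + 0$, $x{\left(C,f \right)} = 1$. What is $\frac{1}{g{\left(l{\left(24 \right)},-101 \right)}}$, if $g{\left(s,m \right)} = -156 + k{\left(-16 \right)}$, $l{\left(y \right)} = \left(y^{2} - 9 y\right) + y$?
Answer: $- \frac{1}{155} \approx -0.0064516$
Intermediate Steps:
$k{\left(j \right)} = 1$ ($k{\left(j \right)} = 1 + 0 = 1$)
$l{\left(y \right)} = y^{2} - 8 y$
$g{\left(s,m \right)} = -155$ ($g{\left(s,m \right)} = -156 + 1 = -155$)
$\frac{1}{g{\left(l{\left(24 \right)},-101 \right)}} = \frac{1}{-155} = - \frac{1}{155}$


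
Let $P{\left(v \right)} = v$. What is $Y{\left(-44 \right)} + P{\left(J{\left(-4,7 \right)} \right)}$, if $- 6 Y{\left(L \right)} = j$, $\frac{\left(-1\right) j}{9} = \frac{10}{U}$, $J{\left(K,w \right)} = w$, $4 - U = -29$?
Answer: $\frac{82}{11} \approx 7.4545$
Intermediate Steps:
$U = 33$ ($U = 4 - -29 = 4 + 29 = 33$)
$j = - \frac{30}{11}$ ($j = - 9 \cdot \frac{10}{33} = - 9 \cdot 10 \cdot \frac{1}{33} = \left(-9\right) \frac{10}{33} = - \frac{30}{11} \approx -2.7273$)
$Y{\left(L \right)} = \frac{5}{11}$ ($Y{\left(L \right)} = \left(- \frac{1}{6}\right) \left(- \frac{30}{11}\right) = \frac{5}{11}$)
$Y{\left(-44 \right)} + P{\left(J{\left(-4,7 \right)} \right)} = \frac{5}{11} + 7 = \frac{82}{11}$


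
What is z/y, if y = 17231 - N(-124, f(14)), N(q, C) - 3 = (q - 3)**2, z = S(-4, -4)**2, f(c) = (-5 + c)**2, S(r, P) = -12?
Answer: 144/1099 ≈ 0.13103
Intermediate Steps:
z = 144 (z = (-12)**2 = 144)
N(q, C) = 3 + (-3 + q)**2 (N(q, C) = 3 + (q - 3)**2 = 3 + (-3 + q)**2)
y = 1099 (y = 17231 - (3 + (-3 - 124)**2) = 17231 - (3 + (-127)**2) = 17231 - (3 + 16129) = 17231 - 1*16132 = 17231 - 16132 = 1099)
z/y = 144/1099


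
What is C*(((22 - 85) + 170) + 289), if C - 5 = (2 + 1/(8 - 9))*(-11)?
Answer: -2376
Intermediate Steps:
C = -6 (C = 5 + (2 + 1/(8 - 9))*(-11) = 5 + (2 + 1/(-1))*(-11) = 5 + (2 - 1)*(-11) = 5 + 1*(-11) = 5 - 11 = -6)
C*(((22 - 85) + 170) + 289) = -6*(((22 - 85) + 170) + 289) = -6*((-63 + 170) + 289) = -6*(107 + 289) = -6*396 = -2376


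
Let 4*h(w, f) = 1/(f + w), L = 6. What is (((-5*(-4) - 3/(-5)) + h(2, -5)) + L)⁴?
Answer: 6407383500961/12960000 ≈ 4.9440e+5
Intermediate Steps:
h(w, f) = 1/(4*(f + w))
(((-5*(-4) - 3/(-5)) + h(2, -5)) + L)⁴ = (((-5*(-4) - 3/(-5)) + 1/(4*(-5 + 2))) + 6)⁴ = (((20 - 3*(-⅕)) + (¼)/(-3)) + 6)⁴ = (((20 + ⅗) + (¼)*(-⅓)) + 6)⁴ = ((103/5 - 1/12) + 6)⁴ = (1231/60 + 6)⁴ = (1591/60)⁴ = 6407383500961/12960000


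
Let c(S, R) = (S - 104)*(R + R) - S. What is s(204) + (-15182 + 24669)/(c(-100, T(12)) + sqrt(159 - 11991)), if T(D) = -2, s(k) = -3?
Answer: 1534357/212722 - 9487*I*sqrt(2958)/425444 ≈ 7.213 - 1.2128*I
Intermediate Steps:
c(S, R) = -S + 2*R*(-104 + S) (c(S, R) = (-104 + S)*(2*R) - S = 2*R*(-104 + S) - S = -S + 2*R*(-104 + S))
s(204) + (-15182 + 24669)/(c(-100, T(12)) + sqrt(159 - 11991)) = -3 + (-15182 + 24669)/((-1*(-100) - 208*(-2) + 2*(-2)*(-100)) + sqrt(159 - 11991)) = -3 + 9487/((100 + 416 + 400) + sqrt(-11832)) = -3 + 9487/(916 + 2*I*sqrt(2958))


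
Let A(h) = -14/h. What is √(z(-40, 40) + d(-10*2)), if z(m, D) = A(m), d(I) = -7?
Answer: I*√665/10 ≈ 2.5788*I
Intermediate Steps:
z(m, D) = -14/m
√(z(-40, 40) + d(-10*2)) = √(-14/(-40) - 7) = √(-14*(-1/40) - 7) = √(7/20 - 7) = √(-133/20) = I*√665/10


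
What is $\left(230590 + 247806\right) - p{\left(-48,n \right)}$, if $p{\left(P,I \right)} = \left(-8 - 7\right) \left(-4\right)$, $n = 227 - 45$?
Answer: $478336$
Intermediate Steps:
$n = 182$
$p{\left(P,I \right)} = 60$ ($p{\left(P,I \right)} = \left(-15\right) \left(-4\right) = 60$)
$\left(230590 + 247806\right) - p{\left(-48,n \right)} = \left(230590 + 247806\right) - 60 = 478396 - 60 = 478336$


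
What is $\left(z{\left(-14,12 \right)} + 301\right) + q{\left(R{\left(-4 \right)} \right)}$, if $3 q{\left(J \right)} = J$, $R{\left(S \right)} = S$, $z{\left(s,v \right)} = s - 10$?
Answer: $\frac{827}{3} \approx 275.67$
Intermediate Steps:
$z{\left(s,v \right)} = -10 + s$ ($z{\left(s,v \right)} = s - 10 = -10 + s$)
$q{\left(J \right)} = \frac{J}{3}$
$\left(z{\left(-14,12 \right)} + 301\right) + q{\left(R{\left(-4 \right)} \right)} = \left(\left(-10 - 14\right) + 301\right) + \frac{1}{3} \left(-4\right) = \left(-24 + 301\right) - \frac{4}{3} = 277 - \frac{4}{3} = \frac{827}{3}$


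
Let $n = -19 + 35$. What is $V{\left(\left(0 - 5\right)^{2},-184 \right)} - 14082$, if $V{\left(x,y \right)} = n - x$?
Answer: $-14091$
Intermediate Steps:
$n = 16$
$V{\left(x,y \right)} = 16 - x$
$V{\left(\left(0 - 5\right)^{2},-184 \right)} - 14082 = \left(16 - \left(0 - 5\right)^{2}\right) - 14082 = \left(16 - \left(-5\right)^{2}\right) - 14082 = \left(16 - 25\right) - 14082 = -9 - 14082 = -14091$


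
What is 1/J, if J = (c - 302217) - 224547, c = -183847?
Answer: -1/710611 ≈ -1.4072e-6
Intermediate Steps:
J = -710611 (J = (-183847 - 302217) - 224547 = -486064 - 224547 = -710611)
1/J = 1/(-710611) = -1/710611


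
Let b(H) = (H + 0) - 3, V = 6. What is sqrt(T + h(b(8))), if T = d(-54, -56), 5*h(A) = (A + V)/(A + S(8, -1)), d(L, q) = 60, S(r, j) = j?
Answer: sqrt(6055)/10 ≈ 7.7814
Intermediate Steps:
b(H) = -3 + H (b(H) = H - 3 = -3 + H)
h(A) = (6 + A)/(5*(-1 + A)) (h(A) = ((A + 6)/(A - 1))/5 = ((6 + A)/(-1 + A))/5 = (6 + A)/(5*(-1 + A)))
T = 60
sqrt(T + h(b(8))) = sqrt(60 + (6 + (-3 + 8))/(5*(-1 + (-3 + 8)))) = sqrt(60 + (6 + 5)/(5*(-1 + 5))) = sqrt(60 + (1/5)*11/4) = sqrt(60 + (1/5)*(1/4)*11) = sqrt(60 + 11/20) = sqrt(1211/20) = sqrt(6055)/10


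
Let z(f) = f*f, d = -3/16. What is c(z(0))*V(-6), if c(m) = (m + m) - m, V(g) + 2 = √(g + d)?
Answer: 0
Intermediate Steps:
d = -3/16 (d = -3*1/16 = -3/16 ≈ -0.18750)
V(g) = -2 + √(-3/16 + g) (V(g) = -2 + √(g - 3/16) = -2 + √(-3/16 + g))
z(f) = f²
c(m) = m (c(m) = 2*m - m = m)
c(z(0))*V(-6) = 0²*(-2 + √(-3 + 16*(-6))/4) = 0*(-2 + √(-3 - 96)/4) = 0*(-2 + √(-99)/4) = 0*(-2 + (3*I*√11)/4) = 0*(-2 + 3*I*√11/4) = 0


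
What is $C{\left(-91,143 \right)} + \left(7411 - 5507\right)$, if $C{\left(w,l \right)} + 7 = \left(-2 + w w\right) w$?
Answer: $-751492$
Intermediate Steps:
$C{\left(w,l \right)} = -7 + w \left(-2 + w^{2}\right)$ ($C{\left(w,l \right)} = -7 + \left(-2 + w w\right) w = -7 + \left(-2 + w^{2}\right) w = -7 + w \left(-2 + w^{2}\right)$)
$C{\left(-91,143 \right)} + \left(7411 - 5507\right) = \left(-7 + \left(-91\right)^{3} - -182\right) + \left(7411 - 5507\right) = \left(-7 - 753571 + 182\right) + 1904 = -753396 + 1904 = -751492$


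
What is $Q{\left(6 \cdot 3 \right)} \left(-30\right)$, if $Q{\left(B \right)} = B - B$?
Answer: $0$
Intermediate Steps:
$Q{\left(B \right)} = 0$
$Q{\left(6 \cdot 3 \right)} \left(-30\right) = 0 \left(-30\right) = 0$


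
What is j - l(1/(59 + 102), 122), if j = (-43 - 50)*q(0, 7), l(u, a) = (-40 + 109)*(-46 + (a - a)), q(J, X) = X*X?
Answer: -1383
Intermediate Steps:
q(J, X) = X²
l(u, a) = -3174 (l(u, a) = 69*(-46 + 0) = 69*(-46) = -3174)
j = -4557 (j = (-43 - 50)*7² = -93*49 = -4557)
j - l(1/(59 + 102), 122) = -4557 - 1*(-3174) = -4557 + 3174 = -1383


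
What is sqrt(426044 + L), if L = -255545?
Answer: sqrt(170499) ≈ 412.92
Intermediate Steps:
sqrt(426044 + L) = sqrt(426044 - 255545) = sqrt(170499)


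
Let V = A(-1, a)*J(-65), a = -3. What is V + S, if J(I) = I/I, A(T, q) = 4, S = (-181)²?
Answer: 32765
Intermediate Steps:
S = 32761
J(I) = 1
V = 4 (V = 4*1 = 4)
V + S = 4 + 32761 = 32765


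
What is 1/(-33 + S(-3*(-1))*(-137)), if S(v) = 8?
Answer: -1/1129 ≈ -0.00088574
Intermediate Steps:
1/(-33 + S(-3*(-1))*(-137)) = 1/(-33 + 8*(-137)) = 1/(-33 - 1096) = 1/(-1129) = -1/1129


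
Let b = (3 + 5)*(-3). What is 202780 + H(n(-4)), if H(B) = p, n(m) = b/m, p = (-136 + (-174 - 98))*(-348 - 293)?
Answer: 464308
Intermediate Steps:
b = -24 (b = 8*(-3) = -24)
p = 261528 (p = (-136 - 272)*(-641) = -408*(-641) = 261528)
n(m) = -24/m
H(B) = 261528
202780 + H(n(-4)) = 202780 + 261528 = 464308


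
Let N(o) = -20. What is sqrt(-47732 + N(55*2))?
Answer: 2*I*sqrt(11938) ≈ 218.52*I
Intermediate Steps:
sqrt(-47732 + N(55*2)) = sqrt(-47732 - 20) = sqrt(-47752) = 2*I*sqrt(11938)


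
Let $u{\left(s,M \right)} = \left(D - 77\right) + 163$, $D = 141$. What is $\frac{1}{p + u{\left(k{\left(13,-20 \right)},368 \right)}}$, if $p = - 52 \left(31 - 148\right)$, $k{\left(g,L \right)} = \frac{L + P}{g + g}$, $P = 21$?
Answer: $\frac{1}{6311} \approx 0.00015845$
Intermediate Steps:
$k{\left(g,L \right)} = \frac{21 + L}{2 g}$ ($k{\left(g,L \right)} = \frac{L + 21}{g + g} = \frac{21 + L}{2 g}$)
$u{\left(s,M \right)} = 227$ ($u{\left(s,M \right)} = \left(141 - 77\right) + 163 = 64 + 163 = 227$)
$p = 6084$ ($p = \left(-52\right) \left(-117\right) = 6084$)
$\frac{1}{p + u{\left(k{\left(13,-20 \right)},368 \right)}} = \frac{1}{6084 + 227} = \frac{1}{6311}$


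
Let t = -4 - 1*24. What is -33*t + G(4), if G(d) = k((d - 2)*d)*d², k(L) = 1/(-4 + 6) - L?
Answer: 804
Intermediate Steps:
k(L) = ½ - L (k(L) = 1/2 - L = ½ - L)
t = -28 (t = -4 - 24 = -28)
G(d) = d²*(½ - d*(-2 + d)) (G(d) = (½ - (d - 2)*d)*d² = (½ - (-2 + d)*d)*d² = (½ - d*(-2 + d))*d² = d²*(½ - d*(-2 + d)))
-33*t + G(4) = -33*(-28) + 4²*(½ - 1*4*(-2 + 4)) = 924 + 16*(½ - 1*4*2) = 924 + 16*(½ - 8) = 924 + 16*(-15/2) = 924 - 120 = 804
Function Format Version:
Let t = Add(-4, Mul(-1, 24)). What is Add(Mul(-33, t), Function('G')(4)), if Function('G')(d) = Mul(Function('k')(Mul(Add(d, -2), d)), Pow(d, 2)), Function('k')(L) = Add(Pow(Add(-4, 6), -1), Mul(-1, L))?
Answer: 804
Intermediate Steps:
Function('k')(L) = Add(Rational(1, 2), Mul(-1, L)) (Function('k')(L) = Add(Pow(2, -1), Mul(-1, L)) = Add(Rational(1, 2), Mul(-1, L)))
t = -28 (t = Add(-4, -24) = -28)
Function('G')(d) = Mul(Pow(d, 2), Add(Rational(1, 2), Mul(-1, d, Add(-2, d)))) (Function('G')(d) = Mul(Add(Rational(1, 2), Mul(-1, Mul(Add(d, -2), d))), Pow(d, 2)) = Mul(Add(Rational(1, 2), Mul(-1, Mul(Add(-2, d), d))), Pow(d, 2)) = Mul(Add(Rational(1, 2), Mul(-1, Mul(d, Add(-2, d)))), Pow(d, 2)) = Mul(Add(Rational(1, 2), Mul(-1, d, Add(-2, d))), Pow(d, 2)) = Mul(Pow(d, 2), Add(Rational(1, 2), Mul(-1, d, Add(-2, d)))))
Add(Mul(-33, t), Function('G')(4)) = Add(Mul(-33, -28), Mul(Pow(4, 2), Add(Rational(1, 2), Mul(-1, 4, Add(-2, 4))))) = Add(924, Mul(16, Add(Rational(1, 2), Mul(-1, 4, 2)))) = Add(924, Mul(16, Add(Rational(1, 2), -8))) = Add(924, Mul(16, Rational(-15, 2))) = Add(924, -120) = 804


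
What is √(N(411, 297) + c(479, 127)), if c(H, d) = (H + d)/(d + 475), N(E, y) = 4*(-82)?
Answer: 5*I*√1185037/301 ≈ 18.083*I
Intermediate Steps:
N(E, y) = -328
c(H, d) = (H + d)/(475 + d)
√(N(411, 297) + c(479, 127)) = √(-328 + (479 + 127)/(475 + 127)) = √(-328 + 606/602) = √(-328 + (1/602)*606) = √(-328 + 303/301) = √(-98425/301) = 5*I*√1185037/301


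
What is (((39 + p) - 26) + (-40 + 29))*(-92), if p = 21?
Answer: -2116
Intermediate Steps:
(((39 + p) - 26) + (-40 + 29))*(-92) = (((39 + 21) - 26) + (-40 + 29))*(-92) = ((60 - 26) - 11)*(-92) = (34 - 11)*(-92) = 23*(-92) = -2116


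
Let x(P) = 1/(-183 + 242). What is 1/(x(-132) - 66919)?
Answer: -59/3948220 ≈ -1.4943e-5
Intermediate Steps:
x(P) = 1/59
1/(x(-132) - 66919) = 1/(1/59 - 66919) = 1/(-3948220/59) = -59/3948220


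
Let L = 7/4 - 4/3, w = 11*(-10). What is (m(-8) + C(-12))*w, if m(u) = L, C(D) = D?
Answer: 7645/6 ≈ 1274.2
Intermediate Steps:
w = -110
L = 5/12 (L = 7*(¼) - 4*⅓ = 7/4 - 4/3 = 5/12 ≈ 0.41667)
m(u) = 5/12
(m(-8) + C(-12))*w = (5/12 - 12)*(-110) = -139/12*(-110) = 7645/6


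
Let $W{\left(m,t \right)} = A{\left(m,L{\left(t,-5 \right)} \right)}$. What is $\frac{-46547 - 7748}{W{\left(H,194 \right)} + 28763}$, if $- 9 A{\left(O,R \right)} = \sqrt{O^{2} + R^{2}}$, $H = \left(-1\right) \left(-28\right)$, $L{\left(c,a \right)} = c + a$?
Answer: $- \frac{2581564365}{1367593616} - \frac{488655 \sqrt{745}}{9573155312} \approx -1.8891$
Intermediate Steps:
$L{\left(c,a \right)} = a + c$
$H = 28$
$A{\left(O,R \right)} = - \frac{\sqrt{O^{2} + R^{2}}}{9}$
$W{\left(m,t \right)} = - \frac{\sqrt{m^{2} + \left(-5 + t\right)^{2}}}{9}$
$\frac{-46547 - 7748}{W{\left(H,194 \right)} + 28763} = \frac{-46547 - 7748}{- \frac{\sqrt{28^{2} + \left(-5 + 194\right)^{2}}}{9} + 28763} = \frac{-46547 - 7748}{- \frac{\sqrt{784 + 189^{2}}}{9} + 28763} = - \frac{54295}{- \frac{\sqrt{784 + 35721}}{9} + 28763} = - \frac{54295}{- \frac{\sqrt{36505}}{9} + 28763} = - \frac{54295}{- \frac{7 \sqrt{745}}{9} + 28763} = - \frac{54295}{28763 - \frac{7 \sqrt{745}}{9}}$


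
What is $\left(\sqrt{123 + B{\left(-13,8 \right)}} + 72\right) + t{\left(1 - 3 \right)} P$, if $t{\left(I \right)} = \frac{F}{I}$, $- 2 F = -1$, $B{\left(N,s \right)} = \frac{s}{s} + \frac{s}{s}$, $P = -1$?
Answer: $\frac{289}{4} + 5 \sqrt{5} \approx 83.43$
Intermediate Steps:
$B{\left(N,s \right)} = 2$ ($B{\left(N,s \right)} = 1 + 1 = 2$)
$F = \frac{1}{2}$ ($F = \left(- \frac{1}{2}\right) \left(-1\right) = \frac{1}{2} \approx 0.5$)
$t{\left(I \right)} = \frac{1}{2 I}$
$\left(\sqrt{123 + B{\left(-13,8 \right)}} + 72\right) + t{\left(1 - 3 \right)} P = \left(\sqrt{123 + 2} + 72\right) + \frac{1}{2 \left(1 - 3\right)} \left(-1\right) = \left(\sqrt{125} + 72\right) + \frac{1}{2 \left(-2\right)} \left(-1\right) = \left(5 \sqrt{5} + 72\right) + \frac{1}{2} \left(- \frac{1}{2}\right) \left(-1\right) = \left(72 + 5 \sqrt{5}\right) - - \frac{1}{4} = \left(72 + 5 \sqrt{5}\right) + \frac{1}{4} = \frac{289}{4} + 5 \sqrt{5}$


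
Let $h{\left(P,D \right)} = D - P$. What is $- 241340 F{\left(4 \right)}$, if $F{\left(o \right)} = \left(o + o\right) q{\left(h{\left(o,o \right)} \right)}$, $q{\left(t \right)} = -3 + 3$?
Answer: $0$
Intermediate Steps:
$q{\left(t \right)} = 0$
$F{\left(o \right)} = 0$ ($F{\left(o \right)} = \left(o + o\right) 0 = 2 o 0 = 0$)
$- 241340 F{\left(4 \right)} = \left(-241340\right) 0 = 0$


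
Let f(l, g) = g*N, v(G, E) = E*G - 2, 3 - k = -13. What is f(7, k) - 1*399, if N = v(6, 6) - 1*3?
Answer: 97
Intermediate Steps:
k = 16 (k = 3 - 1*(-13) = 3 + 13 = 16)
v(G, E) = -2 + E*G
N = 31 (N = (-2 + 6*6) - 1*3 = (-2 + 36) - 3 = 34 - 3 = 31)
f(l, g) = 31*g (f(l, g) = g*31 = 31*g)
f(7, k) - 1*399 = 31*16 - 1*399 = 496 - 399 = 97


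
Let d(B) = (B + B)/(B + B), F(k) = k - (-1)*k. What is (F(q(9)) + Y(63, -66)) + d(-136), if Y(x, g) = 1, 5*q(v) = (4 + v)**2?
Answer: 348/5 ≈ 69.600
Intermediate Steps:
q(v) = (4 + v)**2/5
F(k) = 2*k (F(k) = k + k = 2*k)
d(B) = 1 (d(B) = (2*B)/((2*B)) = (2*B)*(1/(2*B)) = 1)
(F(q(9)) + Y(63, -66)) + d(-136) = (2*((4 + 9)**2/5) + 1) + 1 = (2*((1/5)*13**2) + 1) + 1 = (2*((1/5)*169) + 1) + 1 = (2*(169/5) + 1) + 1 = (338/5 + 1) + 1 = 343/5 + 1 = 348/5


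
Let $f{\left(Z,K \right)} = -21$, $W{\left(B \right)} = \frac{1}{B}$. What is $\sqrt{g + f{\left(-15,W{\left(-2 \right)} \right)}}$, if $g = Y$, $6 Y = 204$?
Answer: $\sqrt{13} \approx 3.6056$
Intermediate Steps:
$Y = 34$ ($Y = \frac{1}{6} \cdot 204 = 34$)
$g = 34$
$\sqrt{g + f{\left(-15,W{\left(-2 \right)} \right)}} = \sqrt{34 - 21} = \sqrt{13}$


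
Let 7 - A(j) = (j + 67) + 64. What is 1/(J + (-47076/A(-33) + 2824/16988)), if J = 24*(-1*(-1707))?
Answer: 386477/16033185754 ≈ 2.4105e-5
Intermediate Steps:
A(j) = -124 - j (A(j) = 7 - ((j + 67) + 64) = 7 - ((67 + j) + 64) = 7 - (131 + j) = 7 + (-131 - j) = -124 - j)
J = 40968 (J = 24*1707 = 40968)
1/(J + (-47076/A(-33) + 2824/16988)) = 1/(40968 + (-47076/(-124 - 1*(-33)) + 2824/16988)) = 1/(40968 + (-47076/(-124 + 33) + 2824*(1/16988))) = 1/(40968 + (-47076/(-91) + 706/4247)) = 1/(40968 + (-47076*(-1/91) + 706/4247)) = 1/(40968 + (47076/91 + 706/4247)) = 1/(40968 + 199996018/386477) = 1/(16033185754/386477) = 386477/16033185754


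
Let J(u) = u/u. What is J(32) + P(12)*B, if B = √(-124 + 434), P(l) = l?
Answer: 1 + 12*√310 ≈ 212.28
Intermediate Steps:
J(u) = 1
B = √310 ≈ 17.607
J(32) + P(12)*B = 1 + 12*√310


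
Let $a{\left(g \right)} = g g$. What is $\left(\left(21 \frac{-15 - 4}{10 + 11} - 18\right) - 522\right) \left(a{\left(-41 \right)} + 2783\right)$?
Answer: $-2495376$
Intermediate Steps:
$a{\left(g \right)} = g^{2}$
$\left(\left(21 \frac{-15 - 4}{10 + 11} - 18\right) - 522\right) \left(a{\left(-41 \right)} + 2783\right) = \left(\left(21 \frac{-15 - 4}{10 + 11} - 18\right) - 522\right) \left(\left(-41\right)^{2} + 2783\right) = \left(\left(21 \left(- \frac{19}{21}\right) - 18\right) - 522\right) \left(1681 + 2783\right) = \left(\left(21 \left(\left(-19\right) \frac{1}{21}\right) - 18\right) - 522\right) 4464 = \left(\left(21 \left(- \frac{19}{21}\right) - 18\right) - 522\right) 4464 = \left(\left(-19 - 18\right) - 522\right) 4464 = \left(-37 - 522\right) 4464 = \left(-559\right) 4464 = -2495376$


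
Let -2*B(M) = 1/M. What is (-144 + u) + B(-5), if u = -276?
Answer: -4199/10 ≈ -419.90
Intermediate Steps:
B(M) = -1/(2*M)
(-144 + u) + B(-5) = (-144 - 276) - 1/2/(-5) = -420 - 1/2*(-1/5) = -420 + 1/10 = -4199/10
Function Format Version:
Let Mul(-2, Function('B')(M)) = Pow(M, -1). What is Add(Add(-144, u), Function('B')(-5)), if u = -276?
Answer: Rational(-4199, 10) ≈ -419.90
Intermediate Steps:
Function('B')(M) = Mul(Rational(-1, 2), Pow(M, -1))
Add(Add(-144, u), Function('B')(-5)) = Add(Add(-144, -276), Mul(Rational(-1, 2), Pow(-5, -1))) = Add(-420, Mul(Rational(-1, 2), Rational(-1, 5))) = Add(-420, Rational(1, 10)) = Rational(-4199, 10)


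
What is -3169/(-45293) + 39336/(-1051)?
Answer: -1778314829/47602943 ≈ -37.357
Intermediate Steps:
-3169/(-45293) + 39336/(-1051) = -3169*(-1/45293) + 39336*(-1/1051) = 3169/45293 - 39336/1051 = -1778314829/47602943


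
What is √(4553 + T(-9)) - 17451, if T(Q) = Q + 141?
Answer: -17451 + √4685 ≈ -17383.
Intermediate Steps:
T(Q) = 141 + Q
√(4553 + T(-9)) - 17451 = √(4553 + (141 - 9)) - 17451 = √(4553 + 132) - 17451 = √4685 - 17451 = -17451 + √4685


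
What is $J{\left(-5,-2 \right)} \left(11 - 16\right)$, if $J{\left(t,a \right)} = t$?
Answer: $25$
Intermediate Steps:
$J{\left(-5,-2 \right)} \left(11 - 16\right) = - 5 \left(11 - 16\right) = \left(-5\right) \left(-5\right) = 25$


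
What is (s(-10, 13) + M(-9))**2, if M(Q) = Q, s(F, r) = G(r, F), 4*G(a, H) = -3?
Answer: 1521/16 ≈ 95.063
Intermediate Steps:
G(a, H) = -3/4 (G(a, H) = (1/4)*(-3) = -3/4)
s(F, r) = -3/4
(s(-10, 13) + M(-9))**2 = (-3/4 - 9)**2 = (-39/4)**2 = 1521/16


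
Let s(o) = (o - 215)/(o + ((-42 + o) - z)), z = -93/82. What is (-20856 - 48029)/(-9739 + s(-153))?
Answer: 1959296055/276976201 ≈ 7.0739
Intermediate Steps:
z = -93/82 (z = -93*1/82 = -93/82 ≈ -1.1341)
s(o) = (-215 + o)/(-3351/82 + 2*o) (s(o) = (o - 215)/(o + ((-42 + o) - 1*(-93/82))) = (-215 + o)/(o + ((-42 + o) + 93/82)) = (-215 + o)/(o + (-3351/82 + o)) = (-215 + o)/(-3351/82 + 2*o))
(-20856 - 48029)/(-9739 + s(-153)) = (-20856 - 48029)/(-9739 + 82*(-215 - 153)/(-3351 + 164*(-153))) = -68885/(-9739 + 82*(-368)/(-3351 - 25092)) = -68885/(-9739 + 82*(-368)/(-28443)) = -68885/(-9739 + 82*(-1/28443)*(-368)) = -68885/(-9739 + 30176/28443) = -68885/(-276976201/28443) = -68885*(-28443/276976201) = 1959296055/276976201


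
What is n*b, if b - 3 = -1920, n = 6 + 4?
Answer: -19170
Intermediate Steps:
n = 10
b = -1917 (b = 3 - 1920 = -1917)
n*b = 10*(-1917) = -19170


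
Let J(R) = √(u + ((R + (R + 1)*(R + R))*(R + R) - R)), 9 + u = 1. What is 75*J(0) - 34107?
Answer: -34107 + 150*I*√2 ≈ -34107.0 + 212.13*I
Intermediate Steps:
u = -8 (u = -9 + 1 = -8)
J(R) = √(-8 - R + 2*R*(R + 2*R*(1 + R))) (J(R) = √(-8 + ((R + (R + 1)*(R + R))*(R + R) - R)) = √(-8 + ((R + (1 + R)*(2*R))*(2*R) - R)) = √(-8 + ((R + 2*R*(1 + R))*(2*R) - R)) = √(-8 + (2*R*(R + 2*R*(1 + R)) - R)) = √(-8 + (-R + 2*R*(R + 2*R*(1 + R)))) = √(-8 - R + 2*R*(R + 2*R*(1 + R))))
75*J(0) - 34107 = 75*√(-8 - 1*0 + 4*0³ + 6*0²) - 34107 = 75*√(-8 + 0 + 4*0 + 6*0) - 34107 = 75*√(-8 + 0 + 0 + 0) - 34107 = 75*√(-8) - 34107 = 75*(2*I*√2) - 34107 = 150*I*√2 - 34107 = -34107 + 150*I*√2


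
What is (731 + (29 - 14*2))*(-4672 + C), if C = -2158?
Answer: -4999560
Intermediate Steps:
(731 + (29 - 14*2))*(-4672 + C) = (731 + (29 - 14*2))*(-4672 - 2158) = (731 + (29 - 28))*(-6830) = (731 + 1)*(-6830) = 732*(-6830) = -4999560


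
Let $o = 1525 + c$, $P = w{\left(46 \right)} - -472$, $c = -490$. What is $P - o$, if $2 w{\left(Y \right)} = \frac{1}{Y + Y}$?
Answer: $- \frac{103591}{184} \approx -562.99$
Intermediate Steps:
$w{\left(Y \right)} = \frac{1}{4 Y}$ ($w{\left(Y \right)} = \frac{1}{2 \left(Y + Y\right)} = \frac{1}{2 \cdot 2 Y} = \frac{\frac{1}{2} \frac{1}{Y}}{2} = \frac{1}{4 Y}$)
$P = \frac{86849}{184}$ ($P = \frac{1}{4 \cdot 46} - -472 = \frac{1}{4} \cdot \frac{1}{46} + 472 = \frac{1}{184} + 472 = \frac{86849}{184} \approx 472.01$)
$o = 1035$ ($o = 1525 - 490 = 1035$)
$P - o = \frac{86849}{184} - 1035 = - \frac{103591}{184}$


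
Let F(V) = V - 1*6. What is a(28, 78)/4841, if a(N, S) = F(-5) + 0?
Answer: -11/4841 ≈ -0.0022723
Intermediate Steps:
F(V) = -6 + V (F(V) = V - 6 = -6 + V)
a(N, S) = -11 (a(N, S) = (-6 - 5) + 0 = -11 + 0 = -11)
a(28, 78)/4841 = -11/4841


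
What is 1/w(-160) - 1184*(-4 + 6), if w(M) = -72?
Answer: -170497/72 ≈ -2368.0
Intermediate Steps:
1/w(-160) - 1184*(-4 + 6) = 1/(-72) - 1184*(-4 + 6) = -1/72 - 1184*2 = -1/72 - 1*2368 = -1/72 - 2368 = -170497/72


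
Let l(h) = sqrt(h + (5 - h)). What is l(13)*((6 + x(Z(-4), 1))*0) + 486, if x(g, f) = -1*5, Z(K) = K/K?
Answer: 486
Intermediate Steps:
Z(K) = 1
x(g, f) = -5
l(h) = sqrt(5)
l(13)*((6 + x(Z(-4), 1))*0) + 486 = sqrt(5)*((6 - 5)*0) + 486 = sqrt(5)*(1*0) + 486 = sqrt(5)*0 + 486 = 0 + 486 = 486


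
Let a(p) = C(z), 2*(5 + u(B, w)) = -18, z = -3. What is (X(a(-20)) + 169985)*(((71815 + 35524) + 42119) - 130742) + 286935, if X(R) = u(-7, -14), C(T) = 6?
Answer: 3181464171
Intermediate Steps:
u(B, w) = -14 (u(B, w) = -5 + (1/2)*(-18) = -5 - 9 = -14)
a(p) = 6
X(R) = -14
(X(a(-20)) + 169985)*(((71815 + 35524) + 42119) - 130742) + 286935 = (-14 + 169985)*(((71815 + 35524) + 42119) - 130742) + 286935 = 169971*((107339 + 42119) - 130742) + 286935 = 169971*(149458 - 130742) + 286935 = 169971*18716 + 286935 = 3181177236 + 286935 = 3181464171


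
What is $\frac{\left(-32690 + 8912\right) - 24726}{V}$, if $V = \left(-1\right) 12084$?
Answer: $\frac{4042}{1007} \approx 4.0139$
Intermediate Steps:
$V = -12084$
$\frac{\left(-32690 + 8912\right) - 24726}{V} = \frac{\left(-32690 + 8912\right) - 24726}{-12084} = \left(-23778 - 24726\right) \left(- \frac{1}{12084}\right) = \left(-48504\right) \left(- \frac{1}{12084}\right) = \frac{4042}{1007}$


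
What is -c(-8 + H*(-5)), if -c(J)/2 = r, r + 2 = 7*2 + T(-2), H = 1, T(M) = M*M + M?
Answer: 28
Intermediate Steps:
T(M) = M + M² (T(M) = M² + M = M + M²)
r = 14 (r = -2 + (7*2 - 2*(1 - 2)) = -2 + (14 - 2*(-1)) = -2 + (14 + 2) = -2 + 16 = 14)
c(J) = -28 (c(J) = -2*14 = -28)
-c(-8 + H*(-5)) = -1*(-28) = 28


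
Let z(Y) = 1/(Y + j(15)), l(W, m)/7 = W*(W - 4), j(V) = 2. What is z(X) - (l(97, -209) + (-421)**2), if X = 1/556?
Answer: -267551288/1113 ≈ -2.4039e+5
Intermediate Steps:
l(W, m) = 7*W*(-4 + W) (l(W, m) = 7*(W*(W - 4)) = 7*(W*(-4 + W)) = 7*W*(-4 + W))
X = 1/556 ≈ 0.0017986
z(Y) = 1/(2 + Y) (z(Y) = 1/(Y + 2) = 1/(2 + Y))
z(X) - (l(97, -209) + (-421)**2) = 1/(2 + 1/556) - (7*97*(-4 + 97) + (-421)**2) = 1/(1113/556) - (7*97*93 + 177241) = 556/1113 - (63147 + 177241) = 556/1113 - 1*240388 = 556/1113 - 240388 = -267551288/1113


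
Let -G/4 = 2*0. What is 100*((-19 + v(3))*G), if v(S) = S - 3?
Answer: 0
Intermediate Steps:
v(S) = -3 + S
G = 0 (G = -8*0 = -4*0 = 0)
100*((-19 + v(3))*G) = 100*((-19 + (-3 + 3))*0) = 100*((-19 + 0)*0) = 100*(-19*0) = 100*0 = 0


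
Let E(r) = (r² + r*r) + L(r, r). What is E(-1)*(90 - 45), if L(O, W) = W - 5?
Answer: -180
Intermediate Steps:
L(O, W) = -5 + W
E(r) = -5 + r + 2*r² (E(r) = (r² + r*r) + (-5 + r) = (r² + r²) + (-5 + r) = 2*r² + (-5 + r) = -5 + r + 2*r²)
E(-1)*(90 - 45) = (-5 - 1 + 2*(-1)²)*(90 - 45) = (-5 - 1 + 2*1)*45 = (-5 - 1 + 2)*45 = -4*45 = -180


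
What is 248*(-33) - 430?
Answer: -8614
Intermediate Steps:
248*(-33) - 430 = -8184 - 430 = -8614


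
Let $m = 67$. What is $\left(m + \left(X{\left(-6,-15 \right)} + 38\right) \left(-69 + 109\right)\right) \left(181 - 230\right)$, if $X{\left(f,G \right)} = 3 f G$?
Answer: $-606963$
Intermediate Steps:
$X{\left(f,G \right)} = 3 G f$
$\left(m + \left(X{\left(-6,-15 \right)} + 38\right) \left(-69 + 109\right)\right) \left(181 - 230\right) = \left(67 + \left(3 \left(-15\right) \left(-6\right) + 38\right) \left(-69 + 109\right)\right) \left(181 - 230\right) = \left(67 + \left(270 + 38\right) 40\right) \left(-49\right) = \left(67 + 308 \cdot 40\right) \left(-49\right) = \left(67 + 12320\right) \left(-49\right) = 12387 \left(-49\right) = -606963$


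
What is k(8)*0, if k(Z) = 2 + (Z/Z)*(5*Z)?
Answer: 0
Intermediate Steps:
k(Z) = 2 + 5*Z (k(Z) = 2 + 1*(5*Z) = 2 + 5*Z)
k(8)*0 = (2 + 5*8)*0 = (2 + 40)*0 = 42*0 = 0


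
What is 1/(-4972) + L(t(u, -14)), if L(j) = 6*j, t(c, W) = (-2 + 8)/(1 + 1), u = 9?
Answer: 89495/4972 ≈ 18.000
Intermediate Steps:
t(c, W) = 3 (t(c, W) = 6/2 = 6*(½) = 3)
1/(-4972) + L(t(u, -14)) = 1/(-4972) + 6*3 = -1/4972 + 18 = 89495/4972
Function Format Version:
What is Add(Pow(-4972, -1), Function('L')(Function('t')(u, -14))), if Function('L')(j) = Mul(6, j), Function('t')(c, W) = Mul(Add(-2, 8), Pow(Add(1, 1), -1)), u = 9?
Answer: Rational(89495, 4972) ≈ 18.000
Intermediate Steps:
Function('t')(c, W) = 3 (Function('t')(c, W) = Mul(6, Pow(2, -1)) = Mul(6, Rational(1, 2)) = 3)
Add(Pow(-4972, -1), Function('L')(Function('t')(u, -14))) = Add(Pow(-4972, -1), Mul(6, 3)) = Add(Rational(-1, 4972), 18) = Rational(89495, 4972)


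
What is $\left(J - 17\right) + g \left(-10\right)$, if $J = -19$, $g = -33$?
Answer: $294$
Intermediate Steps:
$\left(J - 17\right) + g \left(-10\right) = \left(-19 - 17\right) - -330 = -36 + 330 = 294$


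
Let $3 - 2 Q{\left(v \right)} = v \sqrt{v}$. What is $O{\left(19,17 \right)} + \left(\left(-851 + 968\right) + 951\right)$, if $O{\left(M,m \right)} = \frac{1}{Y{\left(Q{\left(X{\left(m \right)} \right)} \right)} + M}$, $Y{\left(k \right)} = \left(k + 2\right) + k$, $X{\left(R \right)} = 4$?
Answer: $\frac{17089}{16} \approx 1068.1$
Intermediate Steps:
$Q{\left(v \right)} = \frac{3}{2} - \frac{v^{\frac{3}{2}}}{2}$ ($Q{\left(v \right)} = \frac{3}{2} - \frac{v \sqrt{v}}{2} = \frac{3}{2} - \frac{v^{\frac{3}{2}}}{2}$)
$Y{\left(k \right)} = 2 + 2 k$ ($Y{\left(k \right)} = \left(2 + k\right) + k = 2 + 2 k$)
$O{\left(M,m \right)} = \frac{1}{-3 + M}$ ($O{\left(M,m \right)} = \frac{1}{\left(2 + 2 \left(\frac{3}{2} - \frac{4^{\frac{3}{2}}}{2}\right)\right) + M} = \frac{1}{\left(2 + 2 \left(\frac{3}{2} - 4\right)\right) + M} = \frac{1}{\left(2 + 2 \left(- \frac{5}{2}\right)\right) + M} = \frac{1}{\left(2 - 5\right) + M} = \frac{1}{-3 + M}$)
$O{\left(19,17 \right)} + \left(\left(-851 + 968\right) + 951\right) = \frac{1}{-3 + 19} + \left(\left(-851 + 968\right) + 951\right) = \frac{1}{16} + \left(117 + 951\right) = \frac{1}{16} + 1068 = \frac{17089}{16}$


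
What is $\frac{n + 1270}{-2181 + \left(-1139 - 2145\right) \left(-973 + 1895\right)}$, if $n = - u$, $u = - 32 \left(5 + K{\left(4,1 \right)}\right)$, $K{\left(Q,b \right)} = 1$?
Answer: $- \frac{86}{178237} \approx -0.0004825$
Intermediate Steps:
$u = -192$ ($u = - 32 \left(5 + 1\right) = \left(-32\right) 6 = -192$)
$n = 192$ ($n = \left(-1\right) \left(-192\right) = 192$)
$\frac{n + 1270}{-2181 + \left(-1139 - 2145\right) \left(-973 + 1895\right)} = \frac{192 + 1270}{-2181 + \left(-1139 - 2145\right) \left(-973 + 1895\right)} = \frac{1462}{-2181 - 3027848} = \frac{1462}{-3030029} = 1462 \left(- \frac{1}{3030029}\right) = - \frac{86}{178237}$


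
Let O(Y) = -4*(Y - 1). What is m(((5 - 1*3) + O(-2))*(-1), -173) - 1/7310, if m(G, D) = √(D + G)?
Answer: -1/7310 + I*√187 ≈ -0.0001368 + 13.675*I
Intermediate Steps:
O(Y) = 4 - 4*Y (O(Y) = -4*(-1 + Y) = 4 - 4*Y)
m(((5 - 1*3) + O(-2))*(-1), -173) - 1/7310 = √(-173 + ((5 - 1*3) + (4 - 4*(-2)))*(-1)) - 1/7310 = √(-173 + ((5 - 3) + (4 + 8))*(-1)) - 1*1/7310 = √(-173 + (2 + 12)*(-1)) - 1/7310 = √(-173 + 14*(-1)) - 1/7310 = √(-173 - 14) - 1/7310 = √(-187) - 1/7310 = I*√187 - 1/7310 = -1/7310 + I*√187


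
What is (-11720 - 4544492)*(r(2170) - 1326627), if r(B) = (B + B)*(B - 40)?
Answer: -36074141113476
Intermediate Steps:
r(B) = 2*B*(-40 + B) (r(B) = (2*B)*(-40 + B) = 2*B*(-40 + B))
(-11720 - 4544492)*(r(2170) - 1326627) = (-11720 - 4544492)*(2*2170*(-40 + 2170) - 1326627) = -4556212*(2*2170*2130 - 1326627) = -4556212*(9244200 - 1326627) = -4556212*7917573 = -36074141113476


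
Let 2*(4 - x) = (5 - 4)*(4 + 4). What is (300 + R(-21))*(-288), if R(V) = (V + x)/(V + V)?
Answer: -86544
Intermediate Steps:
x = 0 (x = 4 - (5 - 4)*(4 + 4)/2 = 4 - 8/2 = 4 - 1/2*8 = 4 - 4 = 0)
R(V) = 1/2 (R(V) = (V + 0)/(V + V) = V/((2*V)) = V*(1/(2*V)) = 1/2)
(300 + R(-21))*(-288) = (300 + 1/2)*(-288) = (601/2)*(-288) = -86544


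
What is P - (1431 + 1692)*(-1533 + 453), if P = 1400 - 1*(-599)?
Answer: 3374839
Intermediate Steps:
P = 1999 (P = 1400 + 599 = 1999)
P - (1431 + 1692)*(-1533 + 453) = 1999 - (1431 + 1692)*(-1533 + 453) = 1999 - 3123*(-1080) = 1999 - 1*(-3372840) = 1999 + 3372840 = 3374839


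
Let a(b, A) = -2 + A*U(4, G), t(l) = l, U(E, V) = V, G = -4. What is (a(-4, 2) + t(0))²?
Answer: 100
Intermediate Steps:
a(b, A) = -2 - 4*A (a(b, A) = -2 + A*(-4) = -2 - 4*A)
(a(-4, 2) + t(0))² = ((-2 - 4*2) + 0)² = ((-2 - 8) + 0)² = (-10 + 0)² = (-10)² = 100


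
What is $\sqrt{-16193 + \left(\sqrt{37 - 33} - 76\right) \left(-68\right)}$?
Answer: $i \sqrt{11161} \approx 105.65 i$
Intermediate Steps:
$\sqrt{-16193 + \left(\sqrt{37 - 33} - 76\right) \left(-68\right)} = \sqrt{-16193 + \left(\sqrt{4} - 76\right) \left(-68\right)} = \sqrt{-16193 + \left(2 - 76\right) \left(-68\right)} = \sqrt{-16193 - -5032} = \sqrt{-16193 + 5032} = \sqrt{-11161} = i \sqrt{11161}$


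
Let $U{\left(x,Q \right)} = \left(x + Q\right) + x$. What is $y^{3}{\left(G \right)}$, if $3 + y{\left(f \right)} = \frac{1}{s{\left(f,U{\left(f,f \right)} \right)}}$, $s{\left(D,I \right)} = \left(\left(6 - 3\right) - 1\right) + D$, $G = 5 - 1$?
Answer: $- \frac{4913}{216} \approx -22.745$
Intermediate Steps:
$G = 4$ ($G = 5 - 1 = 4$)
$U{\left(x,Q \right)} = Q + 2 x$ ($U{\left(x,Q \right)} = \left(Q + x\right) + x = Q + 2 x$)
$s{\left(D,I \right)} = 2 + D$ ($s{\left(D,I \right)} = \left(\left(6 - 3\right) - 1\right) + D = \left(3 - 1\right) + D = 2 + D$)
$y{\left(f \right)} = -3 + \frac{1}{2 + f}$
$y^{3}{\left(G \right)} = \left(\frac{-5 - 12}{2 + 4}\right)^{3} = \left(\frac{-5 - 12}{6}\right)^{3} = \left(\frac{1}{6} \left(-17\right)\right)^{3} = \left(- \frac{17}{6}\right)^{3} = - \frac{4913}{216}$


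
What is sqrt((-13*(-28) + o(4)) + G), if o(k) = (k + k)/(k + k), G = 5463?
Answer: 2*sqrt(1457) ≈ 76.341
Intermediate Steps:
o(k) = 1 (o(k) = (2*k)/((2*k)) = (2*k)*(1/(2*k)) = 1)
sqrt((-13*(-28) + o(4)) + G) = sqrt((-13*(-28) + 1) + 5463) = sqrt((364 + 1) + 5463) = sqrt(365 + 5463) = sqrt(5828) = 2*sqrt(1457)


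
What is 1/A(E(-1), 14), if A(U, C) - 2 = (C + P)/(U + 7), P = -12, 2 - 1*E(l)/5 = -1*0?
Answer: 17/36 ≈ 0.47222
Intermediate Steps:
E(l) = 10 (E(l) = 10 - (-5)*0 = 10 - 5*0 = 10 + 0 = 10)
A(U, C) = 2 + (-12 + C)/(7 + U) (A(U, C) = 2 + (C - 12)/(U + 7) = 2 + (-12 + C)/(7 + U))
1/A(E(-1), 14) = 1/((2 + 14 + 2*10)/(7 + 10)) = 1/((2 + 14 + 20)/17) = 1/((1/17)*36) = 1/(36/17) = 17/36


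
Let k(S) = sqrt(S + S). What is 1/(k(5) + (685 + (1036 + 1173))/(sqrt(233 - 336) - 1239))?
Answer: (1239 - I*sqrt(103))/(-2894 + sqrt(10)*(1239 - I*sqrt(103))) ≈ 1.209 + 0.027979*I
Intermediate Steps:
k(S) = sqrt(2)*sqrt(S) (k(S) = sqrt(2*S) = sqrt(2)*sqrt(S))
1/(k(5) + (685 + (1036 + 1173))/(sqrt(233 - 336) - 1239)) = 1/(sqrt(2)*sqrt(5) + (685 + (1036 + 1173))/(sqrt(233 - 336) - 1239)) = 1/(sqrt(10) + (685 + 2209)/(sqrt(-103) - 1239)) = 1/(sqrt(10) + 2894/(I*sqrt(103) - 1239)) = 1/(sqrt(10) + 2894/(-1239 + I*sqrt(103)))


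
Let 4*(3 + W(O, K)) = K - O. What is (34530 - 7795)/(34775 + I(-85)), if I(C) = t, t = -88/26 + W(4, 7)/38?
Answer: 10565672/13741719 ≈ 0.76888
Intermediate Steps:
W(O, K) = -3 - O/4 + K/4 (W(O, K) = -3 + (K - O)/4 = -3 + (-O/4 + K/4) = -3 - O/4 + K/4)
t = -6805/1976 (t = -88/26 + (-3 - 1/4*4 + (1/4)*7)/38 = -88*1/26 + (-3 - 1 + 7/4)*(1/38) = -44/13 - 9/4*1/38 = -44/13 - 9/152 = -6805/1976 ≈ -3.4438)
I(C) = -6805/1976
(34530 - 7795)/(34775 + I(-85)) = (34530 - 7795)/(34775 - 6805/1976) = 26735/(68708595/1976) = 26735*(1976/68708595) = 10565672/13741719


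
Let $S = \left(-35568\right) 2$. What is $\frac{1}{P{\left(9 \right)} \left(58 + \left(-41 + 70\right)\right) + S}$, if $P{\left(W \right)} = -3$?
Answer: $- \frac{1}{71397} \approx -1.4006 \cdot 10^{-5}$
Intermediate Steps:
$S = -71136$
$\frac{1}{P{\left(9 \right)} \left(58 + \left(-41 + 70\right)\right) + S} = \frac{1}{- 3 \left(58 + \left(-41 + 70\right)\right) - 71136} = \frac{1}{- 3 \left(58 + 29\right) - 71136} = \frac{1}{\left(-3\right) 87 - 71136} = \frac{1}{-261 - 71136} = \frac{1}{-71397} = - \frac{1}{71397}$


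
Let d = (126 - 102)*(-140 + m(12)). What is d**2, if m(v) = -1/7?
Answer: 554319936/49 ≈ 1.1313e+7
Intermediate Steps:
m(v) = -1/7 (m(v) = -1*1/7 = -1/7)
d = -23544/7 (d = (126 - 102)*(-140 - 1/7) = 24*(-981/7) = -23544/7 ≈ -3363.4)
d**2 = (-23544/7)**2 = 554319936/49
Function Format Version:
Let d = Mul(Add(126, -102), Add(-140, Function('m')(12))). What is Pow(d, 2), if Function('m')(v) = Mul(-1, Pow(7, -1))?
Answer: Rational(554319936, 49) ≈ 1.1313e+7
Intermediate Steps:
Function('m')(v) = Rational(-1, 7) (Function('m')(v) = Mul(-1, Rational(1, 7)) = Rational(-1, 7))
d = Rational(-23544, 7) (d = Mul(Add(126, -102), Add(-140, Rational(-1, 7))) = Mul(24, Rational(-981, 7)) = Rational(-23544, 7) ≈ -3363.4)
Pow(d, 2) = Pow(Rational(-23544, 7), 2) = Rational(554319936, 49)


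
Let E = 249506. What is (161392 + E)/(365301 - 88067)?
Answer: 205449/138617 ≈ 1.4821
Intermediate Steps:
(161392 + E)/(365301 - 88067) = (161392 + 249506)/(365301 - 88067) = 410898/277234 = 410898*(1/277234) = 205449/138617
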